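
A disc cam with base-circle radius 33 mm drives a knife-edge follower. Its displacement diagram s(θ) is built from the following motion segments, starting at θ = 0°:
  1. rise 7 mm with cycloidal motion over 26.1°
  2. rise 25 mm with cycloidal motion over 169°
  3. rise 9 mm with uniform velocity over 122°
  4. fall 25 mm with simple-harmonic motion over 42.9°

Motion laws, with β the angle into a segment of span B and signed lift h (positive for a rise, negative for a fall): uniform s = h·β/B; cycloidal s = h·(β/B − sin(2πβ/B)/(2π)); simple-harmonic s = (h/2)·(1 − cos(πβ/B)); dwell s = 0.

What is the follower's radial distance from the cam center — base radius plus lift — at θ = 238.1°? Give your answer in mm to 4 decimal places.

seg 1 [0°–26.1°] cycloidal, h=7: full span → s += 7 → s = 7.0000
seg 2 [26.1°–195.1°] cycloidal, h=25: full span → s += 25 → s = 32.0000
seg 3 [195.1°–317.1°] uniform, h=9: θ=238.1° here. β=43, B=122. 9·43/122 = 3.1721 → s = 35.1721
radial distance = base radius + s = 33 + 35.1721 = 68.1721

68.1721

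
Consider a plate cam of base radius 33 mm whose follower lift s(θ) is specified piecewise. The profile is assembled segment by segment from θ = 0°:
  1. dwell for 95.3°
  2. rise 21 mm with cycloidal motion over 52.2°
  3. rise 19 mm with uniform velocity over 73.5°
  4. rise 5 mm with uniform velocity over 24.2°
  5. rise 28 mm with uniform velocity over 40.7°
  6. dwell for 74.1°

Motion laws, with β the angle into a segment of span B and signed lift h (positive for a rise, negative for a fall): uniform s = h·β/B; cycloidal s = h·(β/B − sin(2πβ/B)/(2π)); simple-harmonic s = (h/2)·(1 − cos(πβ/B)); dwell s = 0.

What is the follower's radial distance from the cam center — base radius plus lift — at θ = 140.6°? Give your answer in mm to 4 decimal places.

seg 1 [0°–95.3°] dwell: s stays 0.0000
seg 2 [95.3°–147.5°] cycloidal, h=21: θ=140.6° here. β=45.3, B=52.2. 21·(0.8678 − sin(2π·0.8678)/(2π)) = 20.6917 → s = 20.6917
radial distance = base radius + s = 33 + 20.6917 = 53.6917

53.6917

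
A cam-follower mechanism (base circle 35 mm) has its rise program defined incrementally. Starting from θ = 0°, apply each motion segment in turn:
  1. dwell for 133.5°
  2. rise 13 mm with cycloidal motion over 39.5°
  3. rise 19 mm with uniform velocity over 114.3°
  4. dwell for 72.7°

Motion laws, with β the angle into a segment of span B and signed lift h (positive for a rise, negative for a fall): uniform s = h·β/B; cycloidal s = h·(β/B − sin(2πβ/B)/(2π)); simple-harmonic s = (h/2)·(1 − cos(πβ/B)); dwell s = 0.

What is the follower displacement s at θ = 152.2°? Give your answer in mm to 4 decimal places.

seg 1 [0°–133.5°] dwell: s stays 0.0000
seg 2 [133.5°–173°] cycloidal, h=13: θ=152.2° here. β=18.7, B=39.5. 13·(0.4734 − sin(2π·0.4734)/(2π)) = 5.8105 → s = 5.8105

5.8105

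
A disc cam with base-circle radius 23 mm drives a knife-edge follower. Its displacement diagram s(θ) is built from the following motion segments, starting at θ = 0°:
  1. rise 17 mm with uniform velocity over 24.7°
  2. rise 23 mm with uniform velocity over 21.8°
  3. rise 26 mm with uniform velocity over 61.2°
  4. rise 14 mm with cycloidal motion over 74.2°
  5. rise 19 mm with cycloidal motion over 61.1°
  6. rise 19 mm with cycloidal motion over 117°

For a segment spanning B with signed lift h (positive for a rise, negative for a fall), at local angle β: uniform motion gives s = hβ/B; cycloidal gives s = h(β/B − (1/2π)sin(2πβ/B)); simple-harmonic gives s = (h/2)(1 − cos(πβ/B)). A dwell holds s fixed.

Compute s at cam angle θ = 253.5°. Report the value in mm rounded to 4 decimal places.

seg 1 [0°–24.7°] uniform, h=17: full span → s += 17 → s = 17.0000
seg 2 [24.7°–46.5°] uniform, h=23: full span → s += 23 → s = 40.0000
seg 3 [46.5°–107.7°] uniform, h=26: full span → s += 26 → s = 66.0000
seg 4 [107.7°–181.9°] cycloidal, h=14: full span → s += 14 → s = 80.0000
seg 5 [181.9°–243°] cycloidal, h=19: full span → s += 19 → s = 99.0000
seg 6 [243°–360°] cycloidal, h=19: θ=253.5° here. β=10.5, B=117. 19·(0.0897 − sin(2π·0.0897)/(2π)) = 0.0889 → s = 99.0889

99.0889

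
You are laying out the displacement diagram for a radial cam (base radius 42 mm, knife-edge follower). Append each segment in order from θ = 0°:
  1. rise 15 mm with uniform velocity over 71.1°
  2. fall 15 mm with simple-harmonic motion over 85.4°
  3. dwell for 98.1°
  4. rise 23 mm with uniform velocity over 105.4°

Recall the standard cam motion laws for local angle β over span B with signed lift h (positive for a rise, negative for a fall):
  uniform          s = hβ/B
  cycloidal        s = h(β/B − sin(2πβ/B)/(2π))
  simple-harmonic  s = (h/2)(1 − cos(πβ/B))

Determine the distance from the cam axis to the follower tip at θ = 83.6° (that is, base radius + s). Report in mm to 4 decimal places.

seg 1 [0°–71.1°] uniform, h=15: full span → s += 15 → s = 15.0000
seg 2 [71.1°–156.5°] simple-harmonic, h=-15: θ=83.6° here. β=12.5, B=85.4. -15/2·(1 − cos(π·0.1464)) = -0.7791 → s = 14.2209
radial distance = base radius + s = 42 + 14.2209 = 56.2209

56.2209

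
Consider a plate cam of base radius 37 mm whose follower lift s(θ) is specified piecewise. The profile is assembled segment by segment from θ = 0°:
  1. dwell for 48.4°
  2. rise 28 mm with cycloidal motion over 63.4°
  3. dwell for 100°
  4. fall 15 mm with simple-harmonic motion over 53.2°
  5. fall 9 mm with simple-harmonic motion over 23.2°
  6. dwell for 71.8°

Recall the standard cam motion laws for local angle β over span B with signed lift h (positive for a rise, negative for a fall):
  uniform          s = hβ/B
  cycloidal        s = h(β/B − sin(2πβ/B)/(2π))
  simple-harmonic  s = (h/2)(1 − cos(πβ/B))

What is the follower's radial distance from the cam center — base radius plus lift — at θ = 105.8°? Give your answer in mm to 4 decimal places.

seg 1 [0°–48.4°] dwell: s stays 0.0000
seg 2 [48.4°–111.8°] cycloidal, h=28: θ=105.8° here. β=57.4, B=63.4. 28·(0.9054 − sin(2π·0.9054)/(2π)) = 27.8466 → s = 27.8466
radial distance = base radius + s = 37 + 27.8466 = 64.8466

64.8466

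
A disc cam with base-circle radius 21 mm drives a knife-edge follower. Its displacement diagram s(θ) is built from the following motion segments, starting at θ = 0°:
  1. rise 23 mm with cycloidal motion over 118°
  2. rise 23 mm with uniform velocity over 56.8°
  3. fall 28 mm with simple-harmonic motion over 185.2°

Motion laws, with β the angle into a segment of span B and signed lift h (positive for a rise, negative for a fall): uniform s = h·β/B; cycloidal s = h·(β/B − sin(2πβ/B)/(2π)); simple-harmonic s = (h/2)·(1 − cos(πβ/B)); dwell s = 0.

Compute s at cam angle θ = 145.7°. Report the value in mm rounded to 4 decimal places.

seg 1 [0°–118°] cycloidal, h=23: full span → s += 23 → s = 23.0000
seg 2 [118°–174.8°] uniform, h=23: θ=145.7° here. β=27.7, B=56.8. 23·27.7/56.8 = 11.2165 → s = 34.2165

34.2165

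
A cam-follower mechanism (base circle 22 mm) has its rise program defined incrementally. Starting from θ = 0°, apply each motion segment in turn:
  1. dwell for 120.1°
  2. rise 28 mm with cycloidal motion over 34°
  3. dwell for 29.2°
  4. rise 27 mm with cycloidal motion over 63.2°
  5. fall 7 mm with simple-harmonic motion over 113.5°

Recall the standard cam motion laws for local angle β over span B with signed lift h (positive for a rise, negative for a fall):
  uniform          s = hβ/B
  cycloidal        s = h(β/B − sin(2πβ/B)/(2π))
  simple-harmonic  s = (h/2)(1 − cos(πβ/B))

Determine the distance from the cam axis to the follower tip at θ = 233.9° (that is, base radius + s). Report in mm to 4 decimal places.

seg 1 [0°–120.1°] dwell: s stays 0.0000
seg 2 [120.1°–154.1°] cycloidal, h=28: full span → s += 28 → s = 28.0000
seg 3 [154.1°–183.3°] dwell: s stays 28.0000
seg 4 [183.3°–246.5°] cycloidal, h=27: θ=233.9° here. β=50.6, B=63.2. 27·(0.8006 − sin(2π·0.8006)/(2π)) = 25.6986 → s = 53.6986
radial distance = base radius + s = 22 + 53.6986 = 75.6986

75.6986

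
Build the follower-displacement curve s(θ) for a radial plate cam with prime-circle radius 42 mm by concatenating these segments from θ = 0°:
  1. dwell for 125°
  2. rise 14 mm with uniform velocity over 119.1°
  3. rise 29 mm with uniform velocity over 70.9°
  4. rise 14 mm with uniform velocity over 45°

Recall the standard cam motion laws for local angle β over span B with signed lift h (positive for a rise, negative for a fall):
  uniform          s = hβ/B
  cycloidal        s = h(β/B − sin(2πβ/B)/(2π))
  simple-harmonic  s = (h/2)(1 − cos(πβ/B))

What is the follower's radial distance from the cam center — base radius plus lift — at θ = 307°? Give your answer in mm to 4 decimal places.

seg 1 [0°–125°] dwell: s stays 0.0000
seg 2 [125°–244.1°] uniform, h=14: full span → s += 14 → s = 14.0000
seg 3 [244.1°–315°] uniform, h=29: θ=307° here. β=62.9, B=70.9. 29·62.9/70.9 = 25.7278 → s = 39.7278
radial distance = base radius + s = 42 + 39.7278 = 81.7278

81.7278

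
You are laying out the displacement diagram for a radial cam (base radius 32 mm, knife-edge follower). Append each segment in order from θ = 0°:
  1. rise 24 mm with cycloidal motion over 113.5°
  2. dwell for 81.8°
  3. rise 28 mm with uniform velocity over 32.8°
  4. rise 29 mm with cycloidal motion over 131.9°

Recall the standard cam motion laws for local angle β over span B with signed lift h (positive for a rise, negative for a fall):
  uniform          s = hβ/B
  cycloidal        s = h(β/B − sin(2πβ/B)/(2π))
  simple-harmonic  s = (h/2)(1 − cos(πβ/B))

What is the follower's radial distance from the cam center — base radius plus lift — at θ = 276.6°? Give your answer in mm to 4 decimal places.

seg 1 [0°–113.5°] cycloidal, h=24: full span → s += 24 → s = 24.0000
seg 2 [113.5°–195.3°] dwell: s stays 24.0000
seg 3 [195.3°–228.1°] uniform, h=28: full span → s += 28 → s = 52.0000
seg 4 [228.1°–360°] cycloidal, h=29: θ=276.6° here. β=48.5, B=131.9. 29·(0.3677 − sin(2π·0.3677)/(2π)) = 7.2536 → s = 59.2536
radial distance = base radius + s = 32 + 59.2536 = 91.2536

91.2536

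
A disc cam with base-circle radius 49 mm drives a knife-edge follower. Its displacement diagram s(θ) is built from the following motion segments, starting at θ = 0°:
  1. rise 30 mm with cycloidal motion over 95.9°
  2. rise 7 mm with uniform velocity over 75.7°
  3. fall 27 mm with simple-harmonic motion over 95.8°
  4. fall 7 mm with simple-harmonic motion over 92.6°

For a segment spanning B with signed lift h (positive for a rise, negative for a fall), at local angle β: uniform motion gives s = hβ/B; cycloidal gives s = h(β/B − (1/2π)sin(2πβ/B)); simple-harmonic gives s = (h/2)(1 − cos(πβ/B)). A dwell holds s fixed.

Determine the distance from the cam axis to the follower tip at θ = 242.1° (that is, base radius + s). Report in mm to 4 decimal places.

seg 1 [0°–95.9°] cycloidal, h=30: full span → s += 30 → s = 30.0000
seg 2 [95.9°–171.6°] uniform, h=7: full span → s += 7 → s = 37.0000
seg 3 [171.6°–267.4°] simple-harmonic, h=-27: θ=242.1° here. β=70.5, B=95.8. -27/2·(1 − cos(π·0.7359)) = -22.6141 → s = 14.3859
radial distance = base radius + s = 49 + 14.3859 = 63.3859

63.3859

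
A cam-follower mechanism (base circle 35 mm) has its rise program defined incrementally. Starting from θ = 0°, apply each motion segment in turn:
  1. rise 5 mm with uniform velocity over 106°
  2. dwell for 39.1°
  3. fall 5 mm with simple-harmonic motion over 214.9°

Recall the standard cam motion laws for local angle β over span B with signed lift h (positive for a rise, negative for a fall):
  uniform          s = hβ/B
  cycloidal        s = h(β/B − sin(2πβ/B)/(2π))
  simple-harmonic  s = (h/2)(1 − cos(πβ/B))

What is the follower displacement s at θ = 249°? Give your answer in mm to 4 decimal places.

seg 1 [0°–106°] uniform, h=5: full span → s += 5 → s = 5.0000
seg 2 [106°–145.1°] dwell: s stays 5.0000
seg 3 [145.1°–360°] simple-harmonic, h=-5: θ=249° here. β=103.9, B=214.9. -5/2·(1 − cos(π·0.4835)) = -2.3703 → s = 2.6297

2.6297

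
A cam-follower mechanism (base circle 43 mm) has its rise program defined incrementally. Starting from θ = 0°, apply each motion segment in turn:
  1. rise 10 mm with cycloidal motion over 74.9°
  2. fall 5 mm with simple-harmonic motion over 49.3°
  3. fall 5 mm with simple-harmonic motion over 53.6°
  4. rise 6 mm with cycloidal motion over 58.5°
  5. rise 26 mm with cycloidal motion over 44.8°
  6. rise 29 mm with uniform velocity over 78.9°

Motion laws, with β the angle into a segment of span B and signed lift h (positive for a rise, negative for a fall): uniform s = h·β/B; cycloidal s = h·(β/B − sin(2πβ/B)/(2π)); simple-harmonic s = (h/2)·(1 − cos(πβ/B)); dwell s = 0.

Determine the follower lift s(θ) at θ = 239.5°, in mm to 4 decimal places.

seg 1 [0°–74.9°] cycloidal, h=10: full span → s += 10 → s = 10.0000
seg 2 [74.9°–124.2°] simple-harmonic, h=-5: full span → s += -5 → s = 5.0000
seg 3 [124.2°–177.8°] simple-harmonic, h=-5: full span → s += -5 → s = 0.0000
seg 4 [177.8°–236.3°] cycloidal, h=6: full span → s += 6 → s = 6.0000
seg 5 [236.3°–281.1°] cycloidal, h=26: θ=239.5° here. β=3.2, B=44.8. 26·(0.0714 − sin(2π·0.0714)/(2π)) = 0.0617 → s = 6.0617

6.0617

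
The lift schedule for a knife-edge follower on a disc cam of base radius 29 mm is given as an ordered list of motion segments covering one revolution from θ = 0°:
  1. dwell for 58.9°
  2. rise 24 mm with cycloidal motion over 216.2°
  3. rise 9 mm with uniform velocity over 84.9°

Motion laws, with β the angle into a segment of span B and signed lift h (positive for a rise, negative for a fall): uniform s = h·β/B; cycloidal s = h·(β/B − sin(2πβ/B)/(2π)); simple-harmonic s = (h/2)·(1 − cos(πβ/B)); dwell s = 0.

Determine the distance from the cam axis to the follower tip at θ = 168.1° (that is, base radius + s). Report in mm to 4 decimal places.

seg 1 [0°–58.9°] dwell: s stays 0.0000
seg 2 [58.9°–275.1°] cycloidal, h=24: θ=168.1° here. β=109.2, B=216.2. 24·(0.5051 − sin(2π·0.5051)/(2π)) = 12.2442 → s = 12.2442
radial distance = base radius + s = 29 + 12.2442 = 41.2442

41.2442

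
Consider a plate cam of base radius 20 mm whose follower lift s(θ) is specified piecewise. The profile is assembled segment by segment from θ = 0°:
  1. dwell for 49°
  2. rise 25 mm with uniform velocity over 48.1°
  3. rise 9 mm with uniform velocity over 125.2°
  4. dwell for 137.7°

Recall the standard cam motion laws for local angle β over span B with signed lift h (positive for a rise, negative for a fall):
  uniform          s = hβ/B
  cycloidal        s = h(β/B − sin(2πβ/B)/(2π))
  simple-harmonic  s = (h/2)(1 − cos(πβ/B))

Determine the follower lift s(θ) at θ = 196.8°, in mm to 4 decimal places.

seg 1 [0°–49°] dwell: s stays 0.0000
seg 2 [49°–97.1°] uniform, h=25: full span → s += 25 → s = 25.0000
seg 3 [97.1°–222.3°] uniform, h=9: θ=196.8° here. β=99.7, B=125.2. 9·99.7/125.2 = 7.1669 → s = 32.1669

32.1669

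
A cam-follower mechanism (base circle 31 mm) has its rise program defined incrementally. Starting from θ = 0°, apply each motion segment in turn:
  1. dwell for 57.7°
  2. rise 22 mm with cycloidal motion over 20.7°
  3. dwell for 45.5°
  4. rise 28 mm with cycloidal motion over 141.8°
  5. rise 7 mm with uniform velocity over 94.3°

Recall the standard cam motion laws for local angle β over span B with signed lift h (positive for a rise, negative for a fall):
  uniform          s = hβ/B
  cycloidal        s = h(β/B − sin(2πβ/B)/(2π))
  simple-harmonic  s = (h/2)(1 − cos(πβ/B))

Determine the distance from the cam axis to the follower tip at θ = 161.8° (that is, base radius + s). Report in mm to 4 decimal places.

seg 1 [0°–57.7°] dwell: s stays 0.0000
seg 2 [57.7°–78.4°] cycloidal, h=22: full span → s += 22 → s = 22.0000
seg 3 [78.4°–123.9°] dwell: s stays 22.0000
seg 4 [123.9°–265.7°] cycloidal, h=28: θ=161.8° here. β=37.9, B=141.8. 28·(0.2673 − sin(2π·0.2673)/(2π)) = 3.0537 → s = 25.0537
radial distance = base radius + s = 31 + 25.0537 = 56.0537

56.0537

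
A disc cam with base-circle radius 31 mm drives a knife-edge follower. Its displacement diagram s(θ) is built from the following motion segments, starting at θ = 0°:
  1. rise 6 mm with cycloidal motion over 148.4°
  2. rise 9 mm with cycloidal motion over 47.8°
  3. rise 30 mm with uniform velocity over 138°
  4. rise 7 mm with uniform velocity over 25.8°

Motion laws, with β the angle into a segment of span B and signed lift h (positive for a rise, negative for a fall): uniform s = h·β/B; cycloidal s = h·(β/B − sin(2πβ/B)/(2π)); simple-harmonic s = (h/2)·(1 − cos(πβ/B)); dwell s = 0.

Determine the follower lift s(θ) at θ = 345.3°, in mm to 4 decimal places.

seg 1 [0°–148.4°] cycloidal, h=6: full span → s += 6 → s = 6.0000
seg 2 [148.4°–196.2°] cycloidal, h=9: full span → s += 9 → s = 15.0000
seg 3 [196.2°–334.2°] uniform, h=30: full span → s += 30 → s = 45.0000
seg 4 [334.2°–360°] uniform, h=7: θ=345.3° here. β=11.1, B=25.8. 7·11.1/25.8 = 3.0116 → s = 48.0116

48.0116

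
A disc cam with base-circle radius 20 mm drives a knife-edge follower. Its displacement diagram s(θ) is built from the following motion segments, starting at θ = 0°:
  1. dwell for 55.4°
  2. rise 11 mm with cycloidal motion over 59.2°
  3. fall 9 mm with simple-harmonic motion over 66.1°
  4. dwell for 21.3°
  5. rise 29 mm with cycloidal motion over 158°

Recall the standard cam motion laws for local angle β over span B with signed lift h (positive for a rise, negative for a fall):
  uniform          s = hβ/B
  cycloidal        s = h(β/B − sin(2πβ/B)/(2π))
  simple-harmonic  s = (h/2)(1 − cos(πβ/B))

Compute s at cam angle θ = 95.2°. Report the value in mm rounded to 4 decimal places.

seg 1 [0°–55.4°] dwell: s stays 0.0000
seg 2 [55.4°–114.6°] cycloidal, h=11: θ=95.2° here. β=39.8, B=59.2. 11·(0.6723 − sin(2π·0.6723)/(2π)) = 8.9414 → s = 8.9414

8.9414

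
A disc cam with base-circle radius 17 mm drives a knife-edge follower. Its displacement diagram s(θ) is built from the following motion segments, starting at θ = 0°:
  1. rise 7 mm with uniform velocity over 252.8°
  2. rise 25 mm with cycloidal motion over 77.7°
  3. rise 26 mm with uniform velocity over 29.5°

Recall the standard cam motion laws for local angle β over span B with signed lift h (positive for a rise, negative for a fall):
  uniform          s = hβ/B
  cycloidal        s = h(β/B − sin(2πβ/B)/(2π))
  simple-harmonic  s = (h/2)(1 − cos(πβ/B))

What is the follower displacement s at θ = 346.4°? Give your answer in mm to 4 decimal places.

seg 1 [0°–252.8°] uniform, h=7: full span → s += 7 → s = 7.0000
seg 2 [252.8°–330.5°] cycloidal, h=25: full span → s += 25 → s = 32.0000
seg 3 [330.5°–360°] uniform, h=26: θ=346.4° here. β=15.9, B=29.5. 26·15.9/29.5 = 14.0136 → s = 46.0136

46.0136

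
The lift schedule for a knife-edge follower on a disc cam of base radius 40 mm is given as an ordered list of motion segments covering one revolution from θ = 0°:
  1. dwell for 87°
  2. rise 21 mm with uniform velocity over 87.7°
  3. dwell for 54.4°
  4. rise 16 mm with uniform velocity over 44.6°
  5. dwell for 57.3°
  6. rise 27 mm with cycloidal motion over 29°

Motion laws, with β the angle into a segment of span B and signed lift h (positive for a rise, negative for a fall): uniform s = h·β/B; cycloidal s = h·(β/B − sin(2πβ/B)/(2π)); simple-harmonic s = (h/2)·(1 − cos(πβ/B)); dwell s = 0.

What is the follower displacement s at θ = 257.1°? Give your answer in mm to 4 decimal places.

seg 1 [0°–87°] dwell: s stays 0.0000
seg 2 [87°–174.7°] uniform, h=21: full span → s += 21 → s = 21.0000
seg 3 [174.7°–229.1°] dwell: s stays 21.0000
seg 4 [229.1°–273.7°] uniform, h=16: θ=257.1° here. β=28, B=44.6. 16·28/44.6 = 10.0448 → s = 31.0448

31.0448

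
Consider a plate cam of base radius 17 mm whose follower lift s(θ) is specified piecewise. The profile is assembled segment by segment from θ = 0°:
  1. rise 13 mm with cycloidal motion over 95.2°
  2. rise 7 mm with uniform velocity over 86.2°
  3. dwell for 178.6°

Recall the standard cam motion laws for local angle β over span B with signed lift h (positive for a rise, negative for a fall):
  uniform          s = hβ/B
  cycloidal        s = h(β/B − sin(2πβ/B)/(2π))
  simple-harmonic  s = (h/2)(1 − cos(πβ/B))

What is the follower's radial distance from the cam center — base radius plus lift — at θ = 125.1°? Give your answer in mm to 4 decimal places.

seg 1 [0°–95.2°] cycloidal, h=13: full span → s += 13 → s = 13.0000
seg 2 [95.2°–181.4°] uniform, h=7: θ=125.1° here. β=29.9, B=86.2. 7·29.9/86.2 = 2.4281 → s = 15.4281
radial distance = base radius + s = 17 + 15.4281 = 32.4281

32.4281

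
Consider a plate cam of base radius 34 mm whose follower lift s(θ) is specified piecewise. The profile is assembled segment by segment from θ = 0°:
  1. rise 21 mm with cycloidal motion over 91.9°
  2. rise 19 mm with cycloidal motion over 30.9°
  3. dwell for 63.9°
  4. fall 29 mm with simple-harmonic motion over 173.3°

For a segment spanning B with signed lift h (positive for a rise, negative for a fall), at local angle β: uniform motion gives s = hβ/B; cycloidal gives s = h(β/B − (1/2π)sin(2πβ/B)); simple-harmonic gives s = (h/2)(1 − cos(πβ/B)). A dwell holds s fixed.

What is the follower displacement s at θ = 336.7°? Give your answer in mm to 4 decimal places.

seg 1 [0°–91.9°] cycloidal, h=21: full span → s += 21 → s = 21.0000
seg 2 [91.9°–122.8°] cycloidal, h=19: full span → s += 19 → s = 40.0000
seg 3 [122.8°–186.7°] dwell: s stays 40.0000
seg 4 [186.7°–360°] simple-harmonic, h=-29: θ=336.7° here. β=150, B=173.3. -29/2·(1 − cos(π·0.8656)) = -27.7257 → s = 12.2743

12.2743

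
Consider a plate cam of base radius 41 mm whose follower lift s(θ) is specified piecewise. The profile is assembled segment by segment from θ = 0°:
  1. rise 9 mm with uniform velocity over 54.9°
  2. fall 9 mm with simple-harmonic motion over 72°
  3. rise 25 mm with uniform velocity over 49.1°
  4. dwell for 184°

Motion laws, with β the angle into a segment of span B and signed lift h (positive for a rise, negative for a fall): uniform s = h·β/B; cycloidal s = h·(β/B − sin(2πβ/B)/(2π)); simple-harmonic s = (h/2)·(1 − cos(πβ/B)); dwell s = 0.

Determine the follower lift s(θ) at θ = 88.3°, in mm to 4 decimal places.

seg 1 [0°–54.9°] uniform, h=9: full span → s += 9 → s = 9.0000
seg 2 [54.9°–126.9°] simple-harmonic, h=-9: θ=88.3° here. β=33.4, B=72. -9/2·(1 − cos(π·0.4639)) = -3.9906 → s = 5.0094

5.0094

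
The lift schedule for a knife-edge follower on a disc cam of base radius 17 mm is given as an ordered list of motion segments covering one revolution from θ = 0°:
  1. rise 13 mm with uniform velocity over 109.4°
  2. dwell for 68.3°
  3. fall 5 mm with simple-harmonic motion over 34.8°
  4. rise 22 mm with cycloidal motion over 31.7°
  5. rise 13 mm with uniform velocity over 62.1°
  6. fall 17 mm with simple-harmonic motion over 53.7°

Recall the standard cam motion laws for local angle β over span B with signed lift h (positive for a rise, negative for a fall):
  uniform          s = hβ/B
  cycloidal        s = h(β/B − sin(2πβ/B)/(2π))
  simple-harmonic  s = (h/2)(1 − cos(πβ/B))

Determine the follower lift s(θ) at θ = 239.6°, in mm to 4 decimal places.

seg 1 [0°–109.4°] uniform, h=13: full span → s += 13 → s = 13.0000
seg 2 [109.4°–177.7°] dwell: s stays 13.0000
seg 3 [177.7°–212.5°] simple-harmonic, h=-5: full span → s += -5 → s = 8.0000
seg 4 [212.5°–244.2°] cycloidal, h=22: θ=239.6° here. β=27.1, B=31.7. 22·(0.8549 − sin(2π·0.8549)/(2π)) = 21.5757 → s = 29.5757

29.5757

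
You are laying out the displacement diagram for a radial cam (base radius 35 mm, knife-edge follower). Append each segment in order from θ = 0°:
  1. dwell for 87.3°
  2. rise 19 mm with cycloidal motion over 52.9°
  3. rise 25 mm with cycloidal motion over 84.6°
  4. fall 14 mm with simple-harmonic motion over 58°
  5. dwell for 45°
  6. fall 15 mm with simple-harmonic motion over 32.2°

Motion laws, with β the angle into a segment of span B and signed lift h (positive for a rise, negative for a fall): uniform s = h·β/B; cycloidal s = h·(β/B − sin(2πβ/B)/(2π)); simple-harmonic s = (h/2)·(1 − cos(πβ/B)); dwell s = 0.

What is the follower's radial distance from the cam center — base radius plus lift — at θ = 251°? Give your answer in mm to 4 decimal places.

seg 1 [0°–87.3°] dwell: s stays 0.0000
seg 2 [87.3°–140.2°] cycloidal, h=19: full span → s += 19 → s = 19.0000
seg 3 [140.2°–224.8°] cycloidal, h=25: full span → s += 25 → s = 44.0000
seg 4 [224.8°–282.8°] simple-harmonic, h=-14: θ=251° here. β=26.2, B=58. -14/2·(1 − cos(π·0.4517)) = -5.9424 → s = 38.0576
radial distance = base radius + s = 35 + 38.0576 = 73.0576

73.0576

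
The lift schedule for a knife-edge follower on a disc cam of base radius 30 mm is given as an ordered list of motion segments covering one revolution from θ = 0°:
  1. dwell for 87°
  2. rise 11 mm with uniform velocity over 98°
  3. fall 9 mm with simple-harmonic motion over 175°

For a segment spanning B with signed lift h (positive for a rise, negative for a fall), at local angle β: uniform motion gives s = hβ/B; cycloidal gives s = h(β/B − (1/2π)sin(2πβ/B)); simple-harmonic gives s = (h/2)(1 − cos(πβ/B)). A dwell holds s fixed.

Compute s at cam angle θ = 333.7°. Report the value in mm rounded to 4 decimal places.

seg 1 [0°–87°] dwell: s stays 0.0000
seg 2 [87°–185°] uniform, h=11: full span → s += 11 → s = 11.0000
seg 3 [185°–360°] simple-harmonic, h=-9: θ=333.7° here. β=148.7, B=175. -9/2·(1 − cos(π·0.8497)) = -8.5077 → s = 2.4923

2.4923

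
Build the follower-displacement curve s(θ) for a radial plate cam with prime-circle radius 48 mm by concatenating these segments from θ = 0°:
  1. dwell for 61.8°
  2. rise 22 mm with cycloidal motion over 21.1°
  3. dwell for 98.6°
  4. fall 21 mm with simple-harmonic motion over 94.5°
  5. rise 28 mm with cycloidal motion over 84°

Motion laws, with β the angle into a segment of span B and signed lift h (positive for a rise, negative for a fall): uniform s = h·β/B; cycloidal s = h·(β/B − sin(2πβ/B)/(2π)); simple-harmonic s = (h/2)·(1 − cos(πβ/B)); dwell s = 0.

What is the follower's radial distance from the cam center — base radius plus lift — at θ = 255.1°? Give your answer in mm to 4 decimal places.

seg 1 [0°–61.8°] dwell: s stays 0.0000
seg 2 [61.8°–82.9°] cycloidal, h=22: full span → s += 22 → s = 22.0000
seg 3 [82.9°–181.5°] dwell: s stays 22.0000
seg 4 [181.5°–276°] simple-harmonic, h=-21: θ=255.1° here. β=73.6, B=94.5. -21/2·(1 − cos(π·0.7788)) = -18.5659 → s = 3.4341
radial distance = base radius + s = 48 + 3.4341 = 51.4341

51.4341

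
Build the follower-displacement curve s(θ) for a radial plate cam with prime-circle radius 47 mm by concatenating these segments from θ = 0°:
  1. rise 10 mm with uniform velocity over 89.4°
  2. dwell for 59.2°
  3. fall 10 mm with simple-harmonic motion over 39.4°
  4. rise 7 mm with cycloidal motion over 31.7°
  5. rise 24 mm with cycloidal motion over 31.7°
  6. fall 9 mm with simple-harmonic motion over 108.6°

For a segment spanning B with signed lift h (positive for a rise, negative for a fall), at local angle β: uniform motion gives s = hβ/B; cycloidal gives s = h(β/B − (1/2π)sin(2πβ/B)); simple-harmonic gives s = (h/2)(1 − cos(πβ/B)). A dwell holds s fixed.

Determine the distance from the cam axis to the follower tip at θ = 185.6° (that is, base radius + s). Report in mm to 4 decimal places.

seg 1 [0°–89.4°] uniform, h=10: full span → s += 10 → s = 10.0000
seg 2 [89.4°–148.6°] dwell: s stays 10.0000
seg 3 [148.6°–188°] simple-harmonic, h=-10: θ=185.6° here. β=37, B=39.4. -10/2·(1 − cos(π·0.9391)) = -9.9087 → s = 0.0913
radial distance = base radius + s = 47 + 0.0913 = 47.0913

47.0913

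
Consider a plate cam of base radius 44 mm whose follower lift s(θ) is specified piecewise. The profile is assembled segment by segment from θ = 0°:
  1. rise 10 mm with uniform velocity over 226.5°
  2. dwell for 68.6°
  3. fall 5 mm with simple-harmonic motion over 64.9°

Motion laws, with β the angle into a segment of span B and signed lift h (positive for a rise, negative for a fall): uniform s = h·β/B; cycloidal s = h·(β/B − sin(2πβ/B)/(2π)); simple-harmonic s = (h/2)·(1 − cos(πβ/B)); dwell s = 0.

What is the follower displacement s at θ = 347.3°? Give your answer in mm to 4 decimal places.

seg 1 [0°–226.5°] uniform, h=10: full span → s += 10 → s = 10.0000
seg 2 [226.5°–295.1°] dwell: s stays 10.0000
seg 3 [295.1°–360°] simple-harmonic, h=-5: θ=347.3° here. β=52.2, B=64.9. -5/2·(1 − cos(π·0.8043)) = -4.5423 → s = 5.4577

5.4577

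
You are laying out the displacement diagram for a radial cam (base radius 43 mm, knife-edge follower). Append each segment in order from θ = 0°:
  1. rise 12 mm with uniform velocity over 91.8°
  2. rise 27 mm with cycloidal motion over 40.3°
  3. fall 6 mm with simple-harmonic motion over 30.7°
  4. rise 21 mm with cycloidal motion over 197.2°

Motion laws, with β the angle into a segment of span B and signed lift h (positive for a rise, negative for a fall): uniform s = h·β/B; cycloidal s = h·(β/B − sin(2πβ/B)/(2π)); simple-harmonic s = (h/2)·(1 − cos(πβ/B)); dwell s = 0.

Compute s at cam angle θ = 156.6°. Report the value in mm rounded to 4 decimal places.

seg 1 [0°–91.8°] uniform, h=12: full span → s += 12 → s = 12.0000
seg 2 [91.8°–132.1°] cycloidal, h=27: full span → s += 27 → s = 39.0000
seg 3 [132.1°–162.8°] simple-harmonic, h=-6: θ=156.6° here. β=24.5, B=30.7. -6/2·(1 − cos(π·0.7980)) = -5.4162 → s = 33.5838

33.5838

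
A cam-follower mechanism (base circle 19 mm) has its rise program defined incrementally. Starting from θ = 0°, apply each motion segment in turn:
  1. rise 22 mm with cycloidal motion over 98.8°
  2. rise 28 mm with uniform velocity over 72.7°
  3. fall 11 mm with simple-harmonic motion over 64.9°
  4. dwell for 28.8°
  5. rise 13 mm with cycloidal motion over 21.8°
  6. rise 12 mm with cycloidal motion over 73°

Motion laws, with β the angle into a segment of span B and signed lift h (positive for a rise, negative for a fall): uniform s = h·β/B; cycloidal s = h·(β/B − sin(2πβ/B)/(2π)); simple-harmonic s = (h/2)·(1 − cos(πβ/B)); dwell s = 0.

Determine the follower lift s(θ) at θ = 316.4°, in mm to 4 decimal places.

seg 1 [0°–98.8°] cycloidal, h=22: full span → s += 22 → s = 22.0000
seg 2 [98.8°–171.5°] uniform, h=28: full span → s += 28 → s = 50.0000
seg 3 [171.5°–236.4°] simple-harmonic, h=-11: full span → s += -11 → s = 39.0000
seg 4 [236.4°–265.2°] dwell: s stays 39.0000
seg 5 [265.2°–287°] cycloidal, h=13: full span → s += 13 → s = 52.0000
seg 6 [287°–360°] cycloidal, h=12: θ=316.4° here. β=29.4, B=73. 12·(0.4027 − sin(2π·0.4027)/(2π)) = 3.7371 → s = 55.7371

55.7371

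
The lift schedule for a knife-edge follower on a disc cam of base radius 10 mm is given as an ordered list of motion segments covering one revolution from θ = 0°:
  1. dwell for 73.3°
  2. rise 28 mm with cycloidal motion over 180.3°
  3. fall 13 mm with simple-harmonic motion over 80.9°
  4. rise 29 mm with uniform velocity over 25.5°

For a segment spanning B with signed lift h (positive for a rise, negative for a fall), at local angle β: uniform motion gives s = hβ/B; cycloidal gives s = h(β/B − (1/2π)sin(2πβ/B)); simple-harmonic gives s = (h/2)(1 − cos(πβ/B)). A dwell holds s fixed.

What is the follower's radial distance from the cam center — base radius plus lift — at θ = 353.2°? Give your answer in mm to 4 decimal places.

seg 1 [0°–73.3°] dwell: s stays 0.0000
seg 2 [73.3°–253.6°] cycloidal, h=28: full span → s += 28 → s = 28.0000
seg 3 [253.6°–334.5°] simple-harmonic, h=-13: full span → s += -13 → s = 15.0000
seg 4 [334.5°–360°] uniform, h=29: θ=353.2° here. β=18.7, B=25.5. 29·18.7/25.5 = 21.2667 → s = 36.2667
radial distance = base radius + s = 10 + 36.2667 = 46.2667

46.2667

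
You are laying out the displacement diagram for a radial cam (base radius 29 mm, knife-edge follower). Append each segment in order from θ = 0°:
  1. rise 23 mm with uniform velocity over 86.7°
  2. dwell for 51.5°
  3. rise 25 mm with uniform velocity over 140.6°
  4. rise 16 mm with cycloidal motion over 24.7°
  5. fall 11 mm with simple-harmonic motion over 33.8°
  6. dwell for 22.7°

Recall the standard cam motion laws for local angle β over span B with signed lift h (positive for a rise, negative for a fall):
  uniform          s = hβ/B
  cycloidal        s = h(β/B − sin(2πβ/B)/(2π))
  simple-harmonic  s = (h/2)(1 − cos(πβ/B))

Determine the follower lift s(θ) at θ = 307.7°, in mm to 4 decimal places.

seg 1 [0°–86.7°] uniform, h=23: full span → s += 23 → s = 23.0000
seg 2 [86.7°–138.2°] dwell: s stays 23.0000
seg 3 [138.2°–278.8°] uniform, h=25: full span → s += 25 → s = 48.0000
seg 4 [278.8°–303.5°] cycloidal, h=16: full span → s += 16 → s = 64.0000
seg 5 [303.5°–337.3°] simple-harmonic, h=-11: θ=307.7° here. β=4.2, B=33.8. -11/2·(1 − cos(π·0.1243)) = -0.4138 → s = 63.5862

63.5862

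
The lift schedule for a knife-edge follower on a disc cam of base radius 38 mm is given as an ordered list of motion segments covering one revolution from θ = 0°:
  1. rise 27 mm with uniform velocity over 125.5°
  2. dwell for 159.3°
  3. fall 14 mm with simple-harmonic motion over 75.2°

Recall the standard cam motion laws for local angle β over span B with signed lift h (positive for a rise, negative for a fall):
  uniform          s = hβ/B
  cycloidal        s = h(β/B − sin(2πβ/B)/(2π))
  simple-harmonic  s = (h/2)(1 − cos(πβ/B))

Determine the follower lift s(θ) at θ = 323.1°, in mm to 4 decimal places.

seg 1 [0°–125.5°] uniform, h=27: full span → s += 27 → s = 27.0000
seg 2 [125.5°–284.8°] dwell: s stays 27.0000
seg 3 [284.8°–360°] simple-harmonic, h=-14: θ=323.1° here. β=38.3, B=75.2. -14/2·(1 − cos(π·0.5093)) = -7.2047 → s = 19.7953

19.7953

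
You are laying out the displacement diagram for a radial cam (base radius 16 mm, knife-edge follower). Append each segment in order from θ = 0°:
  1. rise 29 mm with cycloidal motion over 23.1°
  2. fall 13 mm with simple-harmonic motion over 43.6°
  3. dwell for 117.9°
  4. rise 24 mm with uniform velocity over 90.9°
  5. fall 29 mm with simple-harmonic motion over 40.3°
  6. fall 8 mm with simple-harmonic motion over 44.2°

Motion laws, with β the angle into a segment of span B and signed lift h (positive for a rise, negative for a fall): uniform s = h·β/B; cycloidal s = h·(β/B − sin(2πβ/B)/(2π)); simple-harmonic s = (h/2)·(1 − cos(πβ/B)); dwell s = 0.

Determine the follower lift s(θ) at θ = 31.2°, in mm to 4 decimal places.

seg 1 [0°–23.1°] cycloidal, h=29: full span → s += 29 → s = 29.0000
seg 2 [23.1°–66.7°] simple-harmonic, h=-13: θ=31.2° here. β=8.1, B=43.6. -13/2·(1 − cos(π·0.1858)) = -1.0760 → s = 27.9240

27.9240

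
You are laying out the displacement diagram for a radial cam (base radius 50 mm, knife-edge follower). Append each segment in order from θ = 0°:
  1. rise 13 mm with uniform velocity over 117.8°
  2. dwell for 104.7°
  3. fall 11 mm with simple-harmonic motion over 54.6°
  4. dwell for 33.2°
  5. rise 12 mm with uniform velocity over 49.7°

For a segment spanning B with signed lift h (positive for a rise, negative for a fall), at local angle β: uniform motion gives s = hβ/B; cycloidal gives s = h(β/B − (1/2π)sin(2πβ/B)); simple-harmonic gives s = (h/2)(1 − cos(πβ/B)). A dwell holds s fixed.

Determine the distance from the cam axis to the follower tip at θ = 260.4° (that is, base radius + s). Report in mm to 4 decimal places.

seg 1 [0°–117.8°] uniform, h=13: full span → s += 13 → s = 13.0000
seg 2 [117.8°–222.5°] dwell: s stays 13.0000
seg 3 [222.5°–277.1°] simple-harmonic, h=-11: θ=260.4° here. β=37.9, B=54.6. -11/2·(1 − cos(π·0.6941)) = -8.6503 → s = 4.3497
radial distance = base radius + s = 50 + 4.3497 = 54.3497

54.3497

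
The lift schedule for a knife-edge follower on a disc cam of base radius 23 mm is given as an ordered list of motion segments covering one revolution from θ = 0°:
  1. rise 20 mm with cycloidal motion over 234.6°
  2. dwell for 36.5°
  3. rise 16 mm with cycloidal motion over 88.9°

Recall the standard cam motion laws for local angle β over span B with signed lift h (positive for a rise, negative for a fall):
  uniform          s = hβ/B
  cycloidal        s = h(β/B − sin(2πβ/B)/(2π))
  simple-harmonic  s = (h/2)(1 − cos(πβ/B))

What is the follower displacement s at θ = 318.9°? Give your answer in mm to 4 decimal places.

seg 1 [0°–234.6°] cycloidal, h=20: full span → s += 20 → s = 20.0000
seg 2 [234.6°–271.1°] dwell: s stays 20.0000
seg 3 [271.1°–360°] cycloidal, h=16: θ=318.9° here. β=47.8, B=88.9. 16·(0.5377 − sin(2π·0.5377)/(2π)) = 9.2002 → s = 29.2002

29.2002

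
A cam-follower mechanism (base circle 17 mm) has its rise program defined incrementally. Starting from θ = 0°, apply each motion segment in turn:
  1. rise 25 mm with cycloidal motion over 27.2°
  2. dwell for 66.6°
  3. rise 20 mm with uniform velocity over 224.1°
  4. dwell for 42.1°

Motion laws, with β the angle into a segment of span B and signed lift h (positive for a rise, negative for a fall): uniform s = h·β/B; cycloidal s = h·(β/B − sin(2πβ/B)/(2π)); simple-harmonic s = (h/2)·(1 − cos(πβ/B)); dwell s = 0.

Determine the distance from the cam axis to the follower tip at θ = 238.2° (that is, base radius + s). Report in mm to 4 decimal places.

seg 1 [0°–27.2°] cycloidal, h=25: full span → s += 25 → s = 25.0000
seg 2 [27.2°–93.8°] dwell: s stays 25.0000
seg 3 [93.8°–317.9°] uniform, h=20: θ=238.2° here. β=144.4, B=224.1. 20·144.4/224.1 = 12.8871 → s = 37.8871
radial distance = base radius + s = 17 + 37.8871 = 54.8871

54.8871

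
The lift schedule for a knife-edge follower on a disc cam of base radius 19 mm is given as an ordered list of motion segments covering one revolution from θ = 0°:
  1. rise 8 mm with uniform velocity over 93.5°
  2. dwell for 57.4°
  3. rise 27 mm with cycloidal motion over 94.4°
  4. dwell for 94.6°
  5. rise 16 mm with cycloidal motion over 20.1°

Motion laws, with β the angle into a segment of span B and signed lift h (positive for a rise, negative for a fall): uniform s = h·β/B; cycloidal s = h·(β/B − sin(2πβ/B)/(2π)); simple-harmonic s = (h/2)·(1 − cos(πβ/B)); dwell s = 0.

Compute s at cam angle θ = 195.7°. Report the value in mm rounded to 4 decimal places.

seg 1 [0°–93.5°] uniform, h=8: full span → s += 8 → s = 8.0000
seg 2 [93.5°–150.9°] dwell: s stays 8.0000
seg 3 [150.9°–245.3°] cycloidal, h=27: θ=195.7° here. β=44.8, B=94.4. 27·(0.4746 − sin(2π·0.4746)/(2π)) = 12.1300 → s = 20.1300

20.1300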